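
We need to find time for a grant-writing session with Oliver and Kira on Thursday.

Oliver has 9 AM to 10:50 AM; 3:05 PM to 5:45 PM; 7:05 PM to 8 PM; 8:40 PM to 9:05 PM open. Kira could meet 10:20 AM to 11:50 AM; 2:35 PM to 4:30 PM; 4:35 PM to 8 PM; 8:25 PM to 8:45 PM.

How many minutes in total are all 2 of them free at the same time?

Oliver ∩ Kira: 10:20-10:50, 15:05-16:30, 16:35-17:45, 19:05-20:00, 20:40-20:45.
So the common availability across everyone is 10:20-10:50, 15:05-16:30, 16:35-17:45, 19:05-20:00, 20:40-20:45.
Summing the common windows: 30 + 85 + 70 + 55 + 5 = 245 minutes.

245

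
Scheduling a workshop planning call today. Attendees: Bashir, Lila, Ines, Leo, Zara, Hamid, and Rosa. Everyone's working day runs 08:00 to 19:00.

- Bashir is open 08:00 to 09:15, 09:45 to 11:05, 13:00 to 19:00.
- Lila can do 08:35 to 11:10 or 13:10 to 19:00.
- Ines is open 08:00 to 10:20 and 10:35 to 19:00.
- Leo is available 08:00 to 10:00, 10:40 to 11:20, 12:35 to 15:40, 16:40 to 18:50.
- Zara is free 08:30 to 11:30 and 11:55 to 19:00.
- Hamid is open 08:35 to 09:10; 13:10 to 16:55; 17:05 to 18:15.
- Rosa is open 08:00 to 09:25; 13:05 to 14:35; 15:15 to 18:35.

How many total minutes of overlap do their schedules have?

Bashir ∩ Lila: 08:35-09:15, 09:45-11:05, 13:10-19:00.
Bashir ∩ Lila ∩ Ines: 08:35-09:15, 09:45-10:20, 10:35-11:05, 13:10-19:00.
Bashir ∩ Lila ∩ Ines ∩ Leo: 08:35-09:15, 09:45-10:00, 10:40-11:05, 13:10-15:40, 16:40-18:50.
Bashir ∩ Lila ∩ Ines ∩ Leo ∩ Zara: 08:35-09:15, 09:45-10:00, 10:40-11:05, 13:10-15:40, 16:40-18:50.
Bashir ∩ Lila ∩ Ines ∩ Leo ∩ Zara ∩ Hamid: 08:35-09:10, 13:10-15:40, 16:40-16:55, 17:05-18:15.
Bashir ∩ Lila ∩ Ines ∩ Leo ∩ Zara ∩ Hamid ∩ Rosa: 08:35-09:10, 13:10-14:35, 15:15-15:40, 16:40-16:55, 17:05-18:15.
Those are the intersection windows.
Summing the common windows: 35 + 85 + 25 + 15 + 70 = 230 minutes.

230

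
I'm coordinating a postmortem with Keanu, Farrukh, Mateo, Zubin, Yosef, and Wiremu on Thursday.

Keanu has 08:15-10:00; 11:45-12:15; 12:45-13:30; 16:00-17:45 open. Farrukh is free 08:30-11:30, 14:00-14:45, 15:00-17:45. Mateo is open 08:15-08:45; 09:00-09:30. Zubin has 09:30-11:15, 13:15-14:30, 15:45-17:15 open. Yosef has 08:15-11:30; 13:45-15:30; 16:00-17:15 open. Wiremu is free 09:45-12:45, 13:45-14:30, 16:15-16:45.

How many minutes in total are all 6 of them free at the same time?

0

Keanu ∩ Farrukh: 08:30-10:00, 16:00-17:45.
Keanu ∩ Farrukh ∩ Mateo: 08:30-08:45, 09:00-09:30.
Keanu ∩ Farrukh ∩ Mateo ∩ Zubin: ∅.
Keanu ∩ Farrukh ∩ Mateo ∩ Zubin ∩ Yosef: ∅.
Keanu ∩ Farrukh ∩ Mateo ∩ Zubin ∩ Yosef ∩ Wiremu: ∅.
There is no time when everyone is free.
There is no common window, so the total is 0 minutes.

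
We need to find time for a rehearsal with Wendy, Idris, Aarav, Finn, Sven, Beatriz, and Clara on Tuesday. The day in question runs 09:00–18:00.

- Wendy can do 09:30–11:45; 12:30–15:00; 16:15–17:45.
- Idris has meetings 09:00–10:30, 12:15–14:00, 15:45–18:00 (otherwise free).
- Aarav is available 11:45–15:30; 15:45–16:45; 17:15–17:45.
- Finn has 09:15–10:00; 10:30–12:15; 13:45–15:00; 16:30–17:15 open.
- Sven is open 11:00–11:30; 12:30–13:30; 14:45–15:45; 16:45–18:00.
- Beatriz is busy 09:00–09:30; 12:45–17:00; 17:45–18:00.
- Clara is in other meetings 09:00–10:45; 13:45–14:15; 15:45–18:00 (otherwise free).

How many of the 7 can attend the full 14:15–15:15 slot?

3

Wendy free: 09:30-11:45, 12:30-15:00, 16:15-17:45.
Idris free: 10:30-12:15, 14:00-15:45 (invert busy blocks within the working day).
Aarav free: 11:45-15:30, 15:45-16:45, 17:15-17:45.
Finn free: 09:15-10:00, 10:30-12:15, 13:45-15:00, 16:30-17:15.
Sven free: 11:00-11:30, 12:30-13:30, 14:45-15:45, 16:45-18:00.
Beatriz free: 09:30-12:45, 17:00-17:45 (invert busy blocks within the working day).
Clara free: 10:45-13:45, 14:15-15:45 (invert busy blocks within the working day).
Idris, Aarav, and Clara can make the full 14:15-15:15 slot — that's 3.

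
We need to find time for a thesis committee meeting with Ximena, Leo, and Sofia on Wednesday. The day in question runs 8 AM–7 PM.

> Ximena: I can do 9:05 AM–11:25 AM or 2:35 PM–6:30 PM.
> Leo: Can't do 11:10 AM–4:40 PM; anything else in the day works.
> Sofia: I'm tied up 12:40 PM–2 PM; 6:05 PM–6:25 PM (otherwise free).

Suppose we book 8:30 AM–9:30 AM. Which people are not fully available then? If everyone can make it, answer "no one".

Ximena

Ximena free: 09:05-11:25, 14:35-18:30.
Leo free: 08:00-11:10, 16:40-19:00 (invert busy blocks within the working day).
Sofia free: 08:00-12:40, 14:00-18:05, 18:25-19:00 (invert busy blocks within the working day).
Ximena: not fully free for 08:30-09:30. Leo: free for 08:30-09:30. Sofia: free for 08:30-09:30.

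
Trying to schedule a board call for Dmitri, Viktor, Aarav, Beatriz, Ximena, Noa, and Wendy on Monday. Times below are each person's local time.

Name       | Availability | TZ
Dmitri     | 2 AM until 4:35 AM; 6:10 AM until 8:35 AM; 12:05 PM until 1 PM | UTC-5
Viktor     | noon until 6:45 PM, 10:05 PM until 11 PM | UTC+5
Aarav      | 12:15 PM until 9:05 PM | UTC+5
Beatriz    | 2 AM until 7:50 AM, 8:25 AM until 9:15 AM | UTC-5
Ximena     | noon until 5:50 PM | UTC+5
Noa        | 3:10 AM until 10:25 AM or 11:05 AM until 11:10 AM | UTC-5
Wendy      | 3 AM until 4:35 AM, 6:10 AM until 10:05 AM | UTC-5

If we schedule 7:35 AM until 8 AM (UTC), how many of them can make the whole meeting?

5

Dmitri in UTC: 07:00-09:35, 11:10-13:35, 17:05-18:00 (add 5h to convert from UTC-5).
Viktor in UTC: 07:00-13:45, 17:05-18:00 (subtract 5h to convert from UTC+5).
Aarav in UTC: 07:15-16:05 (subtract 5h to convert from UTC+5).
Beatriz in UTC: 07:00-12:50, 13:25-14:15 (add 5h to convert from UTC-5).
Ximena in UTC: 07:00-12:50 (subtract 5h to convert from UTC+5).
Noa in UTC: 08:10-15:25, 16:05-16:10 (add 5h to convert from UTC-5).
Wendy in UTC: 08:00-09:35, 11:10-15:05 (add 5h to convert from UTC-5).
Dmitri, Viktor, Aarav, Beatriz, and Ximena can make the full 07:35-08:00 slot — that's 5.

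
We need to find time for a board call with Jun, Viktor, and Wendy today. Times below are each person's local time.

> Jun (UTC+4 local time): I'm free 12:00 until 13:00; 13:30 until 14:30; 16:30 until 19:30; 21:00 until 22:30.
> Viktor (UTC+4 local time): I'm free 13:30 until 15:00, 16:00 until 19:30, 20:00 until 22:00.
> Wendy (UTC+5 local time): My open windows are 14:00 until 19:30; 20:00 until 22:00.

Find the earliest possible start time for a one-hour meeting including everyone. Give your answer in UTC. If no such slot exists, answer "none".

Jun in UTC: 08:00-09:00, 09:30-10:30, 12:30-15:30, 17:00-18:30 (subtract 4h to convert from UTC+4).
Viktor in UTC: 09:30-11:00, 12:00-15:30, 16:00-18:00 (subtract 4h to convert from UTC+4).
Wendy in UTC: 09:00-14:30, 15:00-17:00 (subtract 5h to convert from UTC+5).
Jun ∩ Viktor: 09:30-10:30, 12:30-15:30, 17:00-18:00.
Jun ∩ Viktor ∩ Wendy: 09:30-10:30, 12:30-14:30, 15:00-15:30.
The first common window of at least 60 minutes is 09:30-10:30, so the earliest start is 09:30.

09:30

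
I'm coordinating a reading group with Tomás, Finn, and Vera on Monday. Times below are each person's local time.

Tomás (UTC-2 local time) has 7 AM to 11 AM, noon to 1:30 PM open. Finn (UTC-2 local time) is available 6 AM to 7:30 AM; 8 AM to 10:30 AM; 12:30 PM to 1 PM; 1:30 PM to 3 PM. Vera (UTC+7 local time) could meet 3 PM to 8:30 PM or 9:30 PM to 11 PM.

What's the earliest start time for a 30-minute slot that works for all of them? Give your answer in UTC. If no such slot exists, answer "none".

09:00

Tomás in UTC: 09:00-13:00, 14:00-15:30 (add 2h to convert from UTC-2).
Finn in UTC: 08:00-09:30, 10:00-12:30, 14:30-15:00, 15:30-17:00 (add 2h to convert from UTC-2).
Vera in UTC: 08:00-13:30, 14:30-16:00 (subtract 7h to convert from UTC+7).
Tomás ∩ Finn: 09:00-09:30, 10:00-12:30, 14:30-15:00.
Tomás ∩ Finn ∩ Vera: 09:00-09:30, 10:00-12:30, 14:30-15:00.
So the common availability across everyone is 09:00-09:30, 10:00-12:30, 14:30-15:00.
The first common window of at least 30 minutes is 09:00-09:30, so the earliest start is 09:00.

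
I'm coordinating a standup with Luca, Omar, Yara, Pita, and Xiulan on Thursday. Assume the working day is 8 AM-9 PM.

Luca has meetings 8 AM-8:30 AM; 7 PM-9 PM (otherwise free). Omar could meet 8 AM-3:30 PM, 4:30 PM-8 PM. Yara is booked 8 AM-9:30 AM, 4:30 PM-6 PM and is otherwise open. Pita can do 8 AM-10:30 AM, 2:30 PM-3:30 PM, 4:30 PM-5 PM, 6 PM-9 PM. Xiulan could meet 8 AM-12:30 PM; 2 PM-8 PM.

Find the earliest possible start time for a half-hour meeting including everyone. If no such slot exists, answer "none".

Luca free: 08:30-19:00 (invert busy blocks within the working day).
Omar free: 08:00-15:30, 16:30-20:00.
Yara free: 09:30-16:30, 18:00-21:00 (invert busy blocks within the working day).
Pita free: 08:00-10:30, 14:30-15:30, 16:30-17:00, 18:00-21:00.
Xiulan free: 08:00-12:30, 14:00-20:00.
Luca ∩ Omar: 08:30-15:30, 16:30-19:00.
Luca ∩ Omar ∩ Yara: 09:30-15:30, 18:00-19:00.
Luca ∩ Omar ∩ Yara ∩ Pita: 09:30-10:30, 14:30-15:30, 18:00-19:00.
Luca ∩ Omar ∩ Yara ∩ Pita ∩ Xiulan: 09:30-10:30, 14:30-15:30, 18:00-19:00.
The first common window of at least 30 minutes is 09:30-10:30, so the earliest start is 09:30.

09:30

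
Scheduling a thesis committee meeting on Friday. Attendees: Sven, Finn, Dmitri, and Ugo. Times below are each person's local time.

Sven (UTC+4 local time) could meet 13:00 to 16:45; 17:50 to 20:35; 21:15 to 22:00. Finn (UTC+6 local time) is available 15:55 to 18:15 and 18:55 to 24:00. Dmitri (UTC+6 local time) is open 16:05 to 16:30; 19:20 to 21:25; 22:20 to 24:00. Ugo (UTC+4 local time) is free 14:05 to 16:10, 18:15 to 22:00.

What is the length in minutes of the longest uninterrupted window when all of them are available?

Sven in UTC: 09:00-12:45, 13:50-16:35, 17:15-18:00 (subtract 4h to convert from UTC+4).
Finn in UTC: 09:55-12:15, 12:55-18:00 (subtract 6h to convert from UTC+6).
Dmitri in UTC: 10:05-10:30, 13:20-15:25, 16:20-18:00 (subtract 6h to convert from UTC+6).
Ugo in UTC: 10:05-12:10, 14:15-18:00 (subtract 4h to convert from UTC+4).
Sven ∩ Finn: 09:55-12:15, 13:50-16:35, 17:15-18:00.
Sven ∩ Finn ∩ Dmitri: 10:05-10:30, 13:50-15:25, 16:20-16:35, 17:15-18:00.
Sven ∩ Finn ∩ Dmitri ∩ Ugo: 10:05-10:30, 14:15-15:25, 16:20-16:35, 17:15-18:00.
The longest is 14:15-15:25 at 70 minutes.

70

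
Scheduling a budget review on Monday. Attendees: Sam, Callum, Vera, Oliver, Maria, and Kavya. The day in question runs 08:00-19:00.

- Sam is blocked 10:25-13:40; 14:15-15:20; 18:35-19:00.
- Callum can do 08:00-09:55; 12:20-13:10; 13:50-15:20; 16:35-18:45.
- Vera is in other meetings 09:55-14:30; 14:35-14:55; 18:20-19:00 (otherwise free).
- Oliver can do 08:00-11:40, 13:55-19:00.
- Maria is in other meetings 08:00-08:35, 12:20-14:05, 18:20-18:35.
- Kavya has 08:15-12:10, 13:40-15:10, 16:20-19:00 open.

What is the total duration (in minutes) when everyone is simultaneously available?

185

Sam free: 08:00-10:25, 13:40-14:15, 15:20-18:35 (invert busy blocks within the working day).
Callum free: 08:00-09:55, 12:20-13:10, 13:50-15:20, 16:35-18:45.
Vera free: 08:00-09:55, 14:30-14:35, 14:55-18:20 (invert busy blocks within the working day).
Oliver free: 08:00-11:40, 13:55-19:00.
Maria free: 08:35-12:20, 14:05-18:20, 18:35-19:00 (invert busy blocks within the working day).
Kavya free: 08:15-12:10, 13:40-15:10, 16:20-19:00.
Sam ∩ Callum: 08:00-09:55, 13:50-14:15, 16:35-18:35.
Sam ∩ Callum ∩ Vera: 08:00-09:55, 16:35-18:20.
Sam ∩ Callum ∩ Vera ∩ Oliver: 08:00-09:55, 16:35-18:20.
Sam ∩ Callum ∩ Vera ∩ Oliver ∩ Maria: 08:35-09:55, 16:35-18:20.
Sam ∩ Callum ∩ Vera ∩ Oliver ∩ Maria ∩ Kavya: 08:35-09:55, 16:35-18:20.
So the common availability across everyone is 08:35-09:55, 16:35-18:20.
Summing the common windows: 80 + 105 = 185 minutes.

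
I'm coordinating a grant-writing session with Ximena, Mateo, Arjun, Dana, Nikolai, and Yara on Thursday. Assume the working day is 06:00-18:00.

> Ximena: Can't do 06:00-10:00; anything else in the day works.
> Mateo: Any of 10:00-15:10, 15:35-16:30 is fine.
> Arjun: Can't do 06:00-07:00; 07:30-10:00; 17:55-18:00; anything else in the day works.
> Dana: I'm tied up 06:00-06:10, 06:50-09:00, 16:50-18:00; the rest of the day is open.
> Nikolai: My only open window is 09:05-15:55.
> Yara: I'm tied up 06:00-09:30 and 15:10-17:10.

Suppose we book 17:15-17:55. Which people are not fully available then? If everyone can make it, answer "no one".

Ximena free: 10:00-18:00 (invert busy blocks within the working day).
Mateo free: 10:00-15:10, 15:35-16:30.
Arjun free: 07:00-07:30, 10:00-17:55 (invert busy blocks within the working day).
Dana free: 06:10-06:50, 09:00-16:50 (invert busy blocks within the working day).
Nikolai free: 09:05-15:55.
Yara free: 09:30-15:10, 17:10-18:00 (invert busy blocks within the working day).
Ximena: free for 17:15-17:55. Mateo: not fully free for 17:15-17:55. Arjun: free for 17:15-17:55. Dana: not fully free for 17:15-17:55. Nikolai: not fully free for 17:15-17:55. Yara: free for 17:15-17:55.

Dana, Mateo, Nikolai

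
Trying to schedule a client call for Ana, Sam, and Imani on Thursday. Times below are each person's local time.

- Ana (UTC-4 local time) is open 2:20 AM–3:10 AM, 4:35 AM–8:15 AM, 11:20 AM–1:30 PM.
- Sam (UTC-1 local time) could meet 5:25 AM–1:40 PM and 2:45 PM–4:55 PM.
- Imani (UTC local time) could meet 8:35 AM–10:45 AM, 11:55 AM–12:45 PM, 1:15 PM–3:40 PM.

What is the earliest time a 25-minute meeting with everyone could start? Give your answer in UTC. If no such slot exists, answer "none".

08:35

Ana in UTC: 06:20-07:10, 08:35-12:15, 15:20-17:30 (add 4h to convert from UTC-4).
Sam in UTC: 06:25-14:40, 15:45-17:55 (add 1h to convert from UTC-1).
Imani in UTC: 08:35-10:45, 11:55-12:45, 13:15-15:40.
Ana ∩ Sam: 06:25-07:10, 08:35-12:15, 15:45-17:30.
Ana ∩ Sam ∩ Imani: 08:35-10:45, 11:55-12:15.
The first common window of at least 25 minutes is 08:35-10:45, so the earliest start is 08:35.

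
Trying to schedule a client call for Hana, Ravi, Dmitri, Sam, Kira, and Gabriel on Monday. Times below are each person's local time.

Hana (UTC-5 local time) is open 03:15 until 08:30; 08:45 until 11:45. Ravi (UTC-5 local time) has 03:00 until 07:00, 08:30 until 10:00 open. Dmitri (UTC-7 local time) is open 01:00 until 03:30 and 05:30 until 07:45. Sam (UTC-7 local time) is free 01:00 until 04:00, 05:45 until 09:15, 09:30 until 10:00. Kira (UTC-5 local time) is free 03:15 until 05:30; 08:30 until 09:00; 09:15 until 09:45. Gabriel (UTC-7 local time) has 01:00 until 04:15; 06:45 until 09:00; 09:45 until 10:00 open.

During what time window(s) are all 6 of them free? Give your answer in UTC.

Hana in UTC: 08:15-13:30, 13:45-16:45 (add 5h to convert from UTC-5).
Ravi in UTC: 08:00-12:00, 13:30-15:00 (add 5h to convert from UTC-5).
Dmitri in UTC: 08:00-10:30, 12:30-14:45 (add 7h to convert from UTC-7).
Sam in UTC: 08:00-11:00, 12:45-16:15, 16:30-17:00 (add 7h to convert from UTC-7).
Kira in UTC: 08:15-10:30, 13:30-14:00, 14:15-14:45 (add 5h to convert from UTC-5).
Gabriel in UTC: 08:00-11:15, 13:45-16:00, 16:45-17:00 (add 7h to convert from UTC-7).
Hana ∩ Ravi: 08:15-12:00, 13:45-15:00.
Hana ∩ Ravi ∩ Dmitri: 08:15-10:30, 13:45-14:45.
Hana ∩ Ravi ∩ Dmitri ∩ Sam: 08:15-10:30, 13:45-14:45.
Hana ∩ Ravi ∩ Dmitri ∩ Sam ∩ Kira: 08:15-10:30, 13:45-14:00, 14:15-14:45.
Hana ∩ Ravi ∩ Dmitri ∩ Sam ∩ Kira ∩ Gabriel: 08:15-10:30, 13:45-14:00, 14:15-14:45.
So the common availability across everyone is 08:15-10:30, 13:45-14:00, 14:15-14:45.

08:15-10:30, 13:45-14:00, 14:15-14:45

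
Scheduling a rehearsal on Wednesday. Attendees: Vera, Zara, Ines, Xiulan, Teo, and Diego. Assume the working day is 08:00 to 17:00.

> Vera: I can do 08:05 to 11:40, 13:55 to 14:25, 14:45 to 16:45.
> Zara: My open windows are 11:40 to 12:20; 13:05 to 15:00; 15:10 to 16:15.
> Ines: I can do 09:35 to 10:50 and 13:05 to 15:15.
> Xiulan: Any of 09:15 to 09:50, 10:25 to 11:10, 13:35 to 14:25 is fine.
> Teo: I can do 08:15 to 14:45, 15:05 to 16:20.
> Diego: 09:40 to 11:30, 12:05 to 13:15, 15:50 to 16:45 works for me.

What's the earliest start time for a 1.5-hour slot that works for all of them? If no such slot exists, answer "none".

none

Vera ∩ Zara: 13:55-14:25, 14:45-15:00, 15:10-16:15.
Vera ∩ Zara ∩ Ines: 13:55-14:25, 14:45-15:00, 15:10-15:15.
Vera ∩ Zara ∩ Ines ∩ Xiulan: 13:55-14:25.
Vera ∩ Zara ∩ Ines ∩ Xiulan ∩ Teo: 13:55-14:25.
Vera ∩ Zara ∩ Ines ∩ Xiulan ∩ Teo ∩ Diego: ∅.
There is no time when everyone is free.
No common window is at least 90 minutes long.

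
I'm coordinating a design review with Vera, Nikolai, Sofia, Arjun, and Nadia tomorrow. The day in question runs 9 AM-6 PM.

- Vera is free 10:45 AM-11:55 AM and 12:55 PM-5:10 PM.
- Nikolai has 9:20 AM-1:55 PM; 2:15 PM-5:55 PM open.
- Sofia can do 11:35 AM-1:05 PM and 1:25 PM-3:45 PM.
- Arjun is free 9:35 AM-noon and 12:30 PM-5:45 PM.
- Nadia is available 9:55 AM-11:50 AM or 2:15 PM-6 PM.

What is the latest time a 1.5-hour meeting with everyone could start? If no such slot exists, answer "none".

14:15

Vera ∩ Nikolai: 10:45-11:55, 12:55-13:55, 14:15-17:10.
Vera ∩ Nikolai ∩ Sofia: 11:35-11:55, 12:55-13:05, 13:25-13:55, 14:15-15:45.
Vera ∩ Nikolai ∩ Sofia ∩ Arjun: 11:35-11:55, 12:55-13:05, 13:25-13:55, 14:15-15:45.
Vera ∩ Nikolai ∩ Sofia ∩ Arjun ∩ Nadia: 11:35-11:50, 14:15-15:45.
Those are the intersection windows.
The last common window of at least 90 minutes is 14:15-15:45; a 90-minute meeting can start as late as 14:15 and still end by 15:45.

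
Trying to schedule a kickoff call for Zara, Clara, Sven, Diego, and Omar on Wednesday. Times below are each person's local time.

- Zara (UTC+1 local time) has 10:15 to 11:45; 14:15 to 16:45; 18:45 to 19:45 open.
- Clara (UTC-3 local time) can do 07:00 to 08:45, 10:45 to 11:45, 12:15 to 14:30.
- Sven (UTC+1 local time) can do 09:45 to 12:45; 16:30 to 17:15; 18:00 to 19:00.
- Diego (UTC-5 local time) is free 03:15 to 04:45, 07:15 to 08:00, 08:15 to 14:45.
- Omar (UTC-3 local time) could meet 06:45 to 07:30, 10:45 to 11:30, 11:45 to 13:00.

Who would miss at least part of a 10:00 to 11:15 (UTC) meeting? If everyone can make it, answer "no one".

Zara in UTC: 09:15-10:45, 13:15-15:45, 17:45-18:45 (subtract 1h to convert from UTC+1).
Clara in UTC: 10:00-11:45, 13:45-14:45, 15:15-17:30 (add 3h to convert from UTC-3).
Sven in UTC: 08:45-11:45, 15:30-16:15, 17:00-18:00 (subtract 1h to convert from UTC+1).
Diego in UTC: 08:15-09:45, 12:15-13:00, 13:15-19:45 (add 5h to convert from UTC-5).
Omar in UTC: 09:45-10:30, 13:45-14:30, 14:45-16:00 (add 3h to convert from UTC-3).
Zara: not fully free for 10:00-11:15. Clara: free for 10:00-11:15. Sven: free for 10:00-11:15. Diego: not fully free for 10:00-11:15. Omar: not fully free for 10:00-11:15.

Diego, Omar, Zara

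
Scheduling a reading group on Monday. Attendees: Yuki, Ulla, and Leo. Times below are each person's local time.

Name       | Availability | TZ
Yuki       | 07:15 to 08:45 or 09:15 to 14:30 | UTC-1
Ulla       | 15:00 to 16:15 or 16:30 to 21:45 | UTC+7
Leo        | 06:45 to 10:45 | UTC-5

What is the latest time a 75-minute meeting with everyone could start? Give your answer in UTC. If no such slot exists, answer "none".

Yuki in UTC: 08:15-09:45, 10:15-15:30 (add 1h to convert from UTC-1).
Ulla in UTC: 08:00-09:15, 09:30-14:45 (subtract 7h to convert from UTC+7).
Leo in UTC: 11:45-15:45 (add 5h to convert from UTC-5).
Yuki ∩ Ulla: 08:15-09:15, 09:30-09:45, 10:15-14:45.
Yuki ∩ Ulla ∩ Leo: 11:45-14:45.
The last common window of at least 75 minutes is 11:45-14:45; a 75-minute meeting can start as late as 13:30 and still end by 14:45.

13:30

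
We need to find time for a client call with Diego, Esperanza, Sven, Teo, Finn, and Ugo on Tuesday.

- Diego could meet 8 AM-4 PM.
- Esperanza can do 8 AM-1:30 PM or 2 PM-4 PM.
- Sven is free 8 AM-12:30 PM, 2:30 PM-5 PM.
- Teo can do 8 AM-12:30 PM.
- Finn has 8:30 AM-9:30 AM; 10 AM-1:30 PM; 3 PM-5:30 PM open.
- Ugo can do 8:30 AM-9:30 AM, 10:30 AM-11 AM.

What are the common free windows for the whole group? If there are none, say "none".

Diego ∩ Esperanza: 08:00-13:30, 14:00-16:00.
Diego ∩ Esperanza ∩ Sven: 08:00-12:30, 14:30-16:00.
Diego ∩ Esperanza ∩ Sven ∩ Teo: 08:00-12:30.
Diego ∩ Esperanza ∩ Sven ∩ Teo ∩ Finn: 08:30-09:30, 10:00-12:30.
Diego ∩ Esperanza ∩ Sven ∩ Teo ∩ Finn ∩ Ugo: 08:30-09:30, 10:30-11:00.
So the common availability across everyone is 08:30-09:30, 10:30-11:00.

08:30-09:30, 10:30-11:00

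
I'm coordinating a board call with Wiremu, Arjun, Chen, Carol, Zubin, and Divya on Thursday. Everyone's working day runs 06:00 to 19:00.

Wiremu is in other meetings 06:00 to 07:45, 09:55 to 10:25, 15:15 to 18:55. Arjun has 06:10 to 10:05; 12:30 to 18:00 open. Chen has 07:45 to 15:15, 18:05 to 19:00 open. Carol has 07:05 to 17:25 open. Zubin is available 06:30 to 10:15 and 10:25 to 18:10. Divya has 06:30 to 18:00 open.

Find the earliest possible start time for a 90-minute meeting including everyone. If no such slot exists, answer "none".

07:45

Wiremu free: 07:45-09:55, 10:25-15:15, 18:55-19:00 (invert busy blocks within the working day).
Arjun free: 06:10-10:05, 12:30-18:00.
Chen free: 07:45-15:15, 18:05-19:00.
Carol free: 07:05-17:25.
Zubin free: 06:30-10:15, 10:25-18:10.
Divya free: 06:30-18:00.
Wiremu ∩ Arjun: 07:45-09:55, 12:30-15:15.
Wiremu ∩ Arjun ∩ Chen: 07:45-09:55, 12:30-15:15.
Wiremu ∩ Arjun ∩ Chen ∩ Carol: 07:45-09:55, 12:30-15:15.
Wiremu ∩ Arjun ∩ Chen ∩ Carol ∩ Zubin: 07:45-09:55, 12:30-15:15.
Wiremu ∩ Arjun ∩ Chen ∩ Carol ∩ Zubin ∩ Divya: 07:45-09:55, 12:30-15:15.
The first common window of at least 90 minutes is 07:45-09:55, so the earliest start is 07:45.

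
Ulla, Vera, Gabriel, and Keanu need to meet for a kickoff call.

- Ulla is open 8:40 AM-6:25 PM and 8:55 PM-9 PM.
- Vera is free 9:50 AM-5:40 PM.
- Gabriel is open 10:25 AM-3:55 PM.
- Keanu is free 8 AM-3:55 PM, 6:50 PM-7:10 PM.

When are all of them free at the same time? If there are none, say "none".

10:25-15:55

Ulla ∩ Vera: 09:50-17:40.
Ulla ∩ Vera ∩ Gabriel: 10:25-15:55.
Ulla ∩ Vera ∩ Gabriel ∩ Keanu: 10:25-15:55.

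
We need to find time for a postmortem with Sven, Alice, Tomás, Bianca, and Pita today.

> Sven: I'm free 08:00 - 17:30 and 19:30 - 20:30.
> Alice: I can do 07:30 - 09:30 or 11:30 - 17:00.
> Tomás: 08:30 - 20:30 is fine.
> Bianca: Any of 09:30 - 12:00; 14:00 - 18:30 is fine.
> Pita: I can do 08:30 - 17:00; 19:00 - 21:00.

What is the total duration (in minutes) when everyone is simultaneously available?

Sven ∩ Alice: 08:00-09:30, 11:30-17:00.
Sven ∩ Alice ∩ Tomás: 08:30-09:30, 11:30-17:00.
Sven ∩ Alice ∩ Tomás ∩ Bianca: 11:30-12:00, 14:00-17:00.
Sven ∩ Alice ∩ Tomás ∩ Bianca ∩ Pita: 11:30-12:00, 14:00-17:00.
Those are the intersection windows.
Summing the common windows: 30 + 180 = 210 minutes.

210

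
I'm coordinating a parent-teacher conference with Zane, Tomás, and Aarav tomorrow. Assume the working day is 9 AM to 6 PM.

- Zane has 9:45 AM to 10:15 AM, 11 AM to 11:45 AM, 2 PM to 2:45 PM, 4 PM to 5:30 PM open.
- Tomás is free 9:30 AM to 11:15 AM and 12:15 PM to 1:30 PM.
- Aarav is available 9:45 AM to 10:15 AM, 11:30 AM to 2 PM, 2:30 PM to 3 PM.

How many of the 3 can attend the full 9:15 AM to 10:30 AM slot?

0

nobody can make the full 09:15-10:30 slot — that's 0.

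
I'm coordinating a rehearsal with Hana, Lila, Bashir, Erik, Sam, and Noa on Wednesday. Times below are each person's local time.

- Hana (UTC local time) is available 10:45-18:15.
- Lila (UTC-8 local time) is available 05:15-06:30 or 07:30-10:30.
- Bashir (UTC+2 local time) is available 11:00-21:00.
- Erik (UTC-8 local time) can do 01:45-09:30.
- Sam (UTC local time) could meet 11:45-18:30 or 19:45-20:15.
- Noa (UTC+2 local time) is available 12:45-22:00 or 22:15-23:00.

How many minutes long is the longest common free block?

120

Hana in UTC: 10:45-18:15.
Lila in UTC: 13:15-14:30, 15:30-18:30 (add 8h to convert from UTC-8).
Bashir in UTC: 09:00-19:00 (subtract 2h to convert from UTC+2).
Erik in UTC: 09:45-17:30 (add 8h to convert from UTC-8).
Sam in UTC: 11:45-18:30, 19:45-20:15.
Noa in UTC: 10:45-20:00, 20:15-21:00 (subtract 2h to convert from UTC+2).
Hana ∩ Lila: 13:15-14:30, 15:30-18:15.
Hana ∩ Lila ∩ Bashir: 13:15-14:30, 15:30-18:15.
Hana ∩ Lila ∩ Bashir ∩ Erik: 13:15-14:30, 15:30-17:30.
Hana ∩ Lila ∩ Bashir ∩ Erik ∩ Sam: 13:15-14:30, 15:30-17:30.
Hana ∩ Lila ∩ Bashir ∩ Erik ∩ Sam ∩ Noa: 13:15-14:30, 15:30-17:30.
The longest is 15:30-17:30 at 120 minutes.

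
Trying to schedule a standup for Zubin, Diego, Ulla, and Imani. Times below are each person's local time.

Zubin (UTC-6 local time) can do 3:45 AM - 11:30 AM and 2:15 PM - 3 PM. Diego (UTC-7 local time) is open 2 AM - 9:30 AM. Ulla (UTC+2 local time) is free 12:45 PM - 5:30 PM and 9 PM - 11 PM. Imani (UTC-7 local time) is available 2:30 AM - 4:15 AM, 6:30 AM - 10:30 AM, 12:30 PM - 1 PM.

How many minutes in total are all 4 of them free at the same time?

Zubin in UTC: 09:45-17:30, 20:15-21:00 (add 6h to convert from UTC-6).
Diego in UTC: 09:00-16:30 (add 7h to convert from UTC-7).
Ulla in UTC: 10:45-15:30, 19:00-21:00 (subtract 2h to convert from UTC+2).
Imani in UTC: 09:30-11:15, 13:30-17:30, 19:30-20:00 (add 7h to convert from UTC-7).
Zubin ∩ Diego: 09:45-16:30.
Zubin ∩ Diego ∩ Ulla: 10:45-15:30.
Zubin ∩ Diego ∩ Ulla ∩ Imani: 10:45-11:15, 13:30-15:30.
Summing the common windows: 30 + 120 = 150 minutes.

150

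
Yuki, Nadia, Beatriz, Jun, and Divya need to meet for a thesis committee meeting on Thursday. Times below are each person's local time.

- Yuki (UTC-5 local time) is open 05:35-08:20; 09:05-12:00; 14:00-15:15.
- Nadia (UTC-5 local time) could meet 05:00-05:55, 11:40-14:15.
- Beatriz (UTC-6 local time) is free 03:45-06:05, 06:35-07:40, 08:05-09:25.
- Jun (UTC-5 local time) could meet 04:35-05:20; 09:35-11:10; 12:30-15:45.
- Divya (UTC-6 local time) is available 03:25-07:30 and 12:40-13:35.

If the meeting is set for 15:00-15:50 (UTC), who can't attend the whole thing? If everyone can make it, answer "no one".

Yuki in UTC: 10:35-13:20, 14:05-17:00, 19:00-20:15 (add 5h to convert from UTC-5).
Nadia in UTC: 10:00-10:55, 16:40-19:15 (add 5h to convert from UTC-5).
Beatriz in UTC: 09:45-12:05, 12:35-13:40, 14:05-15:25 (add 6h to convert from UTC-6).
Jun in UTC: 09:35-10:20, 14:35-16:10, 17:30-20:45 (add 5h to convert from UTC-5).
Divya in UTC: 09:25-13:30, 18:40-19:35 (add 6h to convert from UTC-6).
Yuki: free for 15:00-15:50. Nadia: not fully free for 15:00-15:50. Beatriz: not fully free for 15:00-15:50. Jun: free for 15:00-15:50. Divya: not fully free for 15:00-15:50.

Beatriz, Divya, Nadia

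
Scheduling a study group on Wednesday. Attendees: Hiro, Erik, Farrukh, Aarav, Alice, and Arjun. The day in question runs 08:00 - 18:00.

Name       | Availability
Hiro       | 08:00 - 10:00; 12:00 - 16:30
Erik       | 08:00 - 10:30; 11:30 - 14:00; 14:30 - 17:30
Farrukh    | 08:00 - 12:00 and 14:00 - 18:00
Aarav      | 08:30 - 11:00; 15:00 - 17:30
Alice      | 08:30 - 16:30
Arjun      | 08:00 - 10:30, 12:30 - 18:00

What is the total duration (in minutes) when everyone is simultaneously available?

Hiro ∩ Erik: 08:00-10:00, 12:00-14:00, 14:30-16:30.
Hiro ∩ Erik ∩ Farrukh: 08:00-10:00, 14:30-16:30.
Hiro ∩ Erik ∩ Farrukh ∩ Aarav: 08:30-10:00, 15:00-16:30.
Hiro ∩ Erik ∩ Farrukh ∩ Aarav ∩ Alice: 08:30-10:00, 15:00-16:30.
Hiro ∩ Erik ∩ Farrukh ∩ Aarav ∩ Alice ∩ Arjun: 08:30-10:00, 15:00-16:30.
Summing the common windows: 90 + 90 = 180 minutes.

180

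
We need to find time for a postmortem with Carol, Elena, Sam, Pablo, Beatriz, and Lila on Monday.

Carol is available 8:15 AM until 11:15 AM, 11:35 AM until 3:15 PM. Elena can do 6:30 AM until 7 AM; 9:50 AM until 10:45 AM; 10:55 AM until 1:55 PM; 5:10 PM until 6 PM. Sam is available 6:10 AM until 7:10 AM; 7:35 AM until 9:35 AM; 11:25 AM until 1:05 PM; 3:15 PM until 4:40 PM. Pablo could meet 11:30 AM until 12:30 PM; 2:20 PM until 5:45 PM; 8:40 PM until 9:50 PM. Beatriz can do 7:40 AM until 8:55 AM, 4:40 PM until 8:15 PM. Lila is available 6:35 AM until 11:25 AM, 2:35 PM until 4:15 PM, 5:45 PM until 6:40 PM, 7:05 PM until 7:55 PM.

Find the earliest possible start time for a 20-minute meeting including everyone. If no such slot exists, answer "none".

Carol ∩ Elena: 09:50-10:45, 10:55-11:15, 11:35-13:55.
Carol ∩ Elena ∩ Sam: 11:35-13:05.
Carol ∩ Elena ∩ Sam ∩ Pablo: 11:35-12:30.
Carol ∩ Elena ∩ Sam ∩ Pablo ∩ Beatriz: ∅.
Carol ∩ Elena ∩ Sam ∩ Pablo ∩ Beatriz ∩ Lila: ∅.
There is no time when everyone is free.
No common window is at least 20 minutes long.

none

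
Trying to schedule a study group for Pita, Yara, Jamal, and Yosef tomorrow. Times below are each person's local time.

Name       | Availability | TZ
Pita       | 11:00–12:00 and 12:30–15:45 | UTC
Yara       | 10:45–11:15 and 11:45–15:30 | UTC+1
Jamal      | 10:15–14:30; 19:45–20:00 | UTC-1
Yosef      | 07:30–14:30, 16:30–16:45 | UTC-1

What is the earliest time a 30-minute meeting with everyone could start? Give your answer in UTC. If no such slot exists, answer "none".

11:15

Pita in UTC: 11:00-12:00, 12:30-15:45.
Yara in UTC: 09:45-10:15, 10:45-14:30 (subtract 1h to convert from UTC+1).
Jamal in UTC: 11:15-15:30, 20:45-21:00 (add 1h to convert from UTC-1).
Yosef in UTC: 08:30-15:30, 17:30-17:45 (add 1h to convert from UTC-1).
Pita ∩ Yara: 11:00-12:00, 12:30-14:30.
Pita ∩ Yara ∩ Jamal: 11:15-12:00, 12:30-14:30.
Pita ∩ Yara ∩ Jamal ∩ Yosef: 11:15-12:00, 12:30-14:30.
The first common window of at least 30 minutes is 11:15-12:00, so the earliest start is 11:15.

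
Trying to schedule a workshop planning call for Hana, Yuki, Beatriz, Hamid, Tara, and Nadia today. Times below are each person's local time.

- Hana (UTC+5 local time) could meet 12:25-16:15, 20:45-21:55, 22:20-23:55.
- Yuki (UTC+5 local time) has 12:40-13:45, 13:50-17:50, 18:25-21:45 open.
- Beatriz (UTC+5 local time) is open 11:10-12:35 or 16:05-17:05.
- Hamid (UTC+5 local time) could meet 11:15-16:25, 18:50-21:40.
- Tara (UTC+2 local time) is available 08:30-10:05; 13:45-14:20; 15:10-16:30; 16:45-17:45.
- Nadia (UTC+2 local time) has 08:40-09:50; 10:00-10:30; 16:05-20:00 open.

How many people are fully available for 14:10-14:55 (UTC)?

3

Hana in UTC: 07:25-11:15, 15:45-16:55, 17:20-18:55 (subtract 5h to convert from UTC+5).
Yuki in UTC: 07:40-08:45, 08:50-12:50, 13:25-16:45 (subtract 5h to convert from UTC+5).
Beatriz in UTC: 06:10-07:35, 11:05-12:05 (subtract 5h to convert from UTC+5).
Hamid in UTC: 06:15-11:25, 13:50-16:40 (subtract 5h to convert from UTC+5).
Tara in UTC: 06:30-08:05, 11:45-12:20, 13:10-14:30, 14:45-15:45 (subtract 2h to convert from UTC+2).
Nadia in UTC: 06:40-07:50, 08:00-08:30, 14:05-18:00 (subtract 2h to convert from UTC+2).
Yuki, Hamid, and Nadia can make the full 14:10-14:55 slot — that's 3.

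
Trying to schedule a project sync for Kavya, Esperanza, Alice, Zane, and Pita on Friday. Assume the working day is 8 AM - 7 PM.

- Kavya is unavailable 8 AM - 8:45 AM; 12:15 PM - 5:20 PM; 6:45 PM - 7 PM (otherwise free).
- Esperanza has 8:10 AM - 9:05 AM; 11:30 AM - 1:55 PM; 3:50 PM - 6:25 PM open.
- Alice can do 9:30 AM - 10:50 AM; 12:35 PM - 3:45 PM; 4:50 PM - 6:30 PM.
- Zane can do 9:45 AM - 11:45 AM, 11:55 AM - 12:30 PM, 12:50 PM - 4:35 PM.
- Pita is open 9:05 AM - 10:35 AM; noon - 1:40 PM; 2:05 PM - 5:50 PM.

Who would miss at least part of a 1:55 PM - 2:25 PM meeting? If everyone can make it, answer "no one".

Kavya free: 08:45-12:15, 17:20-18:45 (invert busy blocks within the working day).
Esperanza free: 08:10-09:05, 11:30-13:55, 15:50-18:25.
Alice free: 09:30-10:50, 12:35-15:45, 16:50-18:30.
Zane free: 09:45-11:45, 11:55-12:30, 12:50-16:35.
Pita free: 09:05-10:35, 12:00-13:40, 14:05-17:50.
Kavya: not fully free for 13:55-14:25. Esperanza: not fully free for 13:55-14:25. Alice: free for 13:55-14:25. Zane: free for 13:55-14:25. Pita: not fully free for 13:55-14:25.

Esperanza, Kavya, Pita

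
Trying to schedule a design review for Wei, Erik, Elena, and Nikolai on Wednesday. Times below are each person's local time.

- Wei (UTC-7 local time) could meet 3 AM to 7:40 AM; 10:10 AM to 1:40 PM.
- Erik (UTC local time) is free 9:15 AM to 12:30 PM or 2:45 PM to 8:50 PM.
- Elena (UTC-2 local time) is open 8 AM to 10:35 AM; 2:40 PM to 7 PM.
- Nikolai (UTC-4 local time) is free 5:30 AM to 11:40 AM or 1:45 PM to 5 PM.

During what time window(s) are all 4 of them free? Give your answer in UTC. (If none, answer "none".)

Wei in UTC: 10:00-14:40, 17:10-20:40 (add 7h to convert from UTC-7).
Erik in UTC: 09:15-12:30, 14:45-20:50.
Elena in UTC: 10:00-12:35, 16:40-21:00 (add 2h to convert from UTC-2).
Nikolai in UTC: 09:30-15:40, 17:45-21:00 (add 4h to convert from UTC-4).
Wei ∩ Erik: 10:00-12:30, 17:10-20:40.
Wei ∩ Erik ∩ Elena: 10:00-12:30, 17:10-20:40.
Wei ∩ Erik ∩ Elena ∩ Nikolai: 10:00-12:30, 17:45-20:40.
Those are the intersection windows.

10:00-12:30, 17:45-20:40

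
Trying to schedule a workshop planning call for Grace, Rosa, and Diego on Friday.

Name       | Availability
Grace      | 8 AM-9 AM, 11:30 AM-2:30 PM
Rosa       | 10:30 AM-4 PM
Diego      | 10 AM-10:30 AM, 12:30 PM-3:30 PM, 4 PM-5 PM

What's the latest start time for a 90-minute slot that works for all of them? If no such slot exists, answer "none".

Grace ∩ Rosa: 11:30-14:30.
Grace ∩ Rosa ∩ Diego: 12:30-14:30.
The last common window of at least 90 minutes is 12:30-14:30; a 90-minute meeting can start as late as 13:00 and still end by 14:30.

13:00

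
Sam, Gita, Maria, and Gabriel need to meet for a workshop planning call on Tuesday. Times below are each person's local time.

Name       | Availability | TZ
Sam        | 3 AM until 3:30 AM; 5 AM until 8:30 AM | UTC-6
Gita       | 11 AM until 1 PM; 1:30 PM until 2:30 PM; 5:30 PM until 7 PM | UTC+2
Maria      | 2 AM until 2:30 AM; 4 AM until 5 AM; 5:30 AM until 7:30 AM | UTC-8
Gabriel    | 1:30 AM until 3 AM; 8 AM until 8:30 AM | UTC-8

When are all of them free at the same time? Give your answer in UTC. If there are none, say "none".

none

Sam in UTC: 09:00-09:30, 11:00-14:30 (add 6h to convert from UTC-6).
Gita in UTC: 09:00-11:00, 11:30-12:30, 15:30-17:00 (subtract 2h to convert from UTC+2).
Maria in UTC: 10:00-10:30, 12:00-13:00, 13:30-15:30 (add 8h to convert from UTC-8).
Gabriel in UTC: 09:30-11:00, 16:00-16:30 (add 8h to convert from UTC-8).
Sam ∩ Gita: 09:00-09:30, 11:30-12:30.
Sam ∩ Gita ∩ Maria: 12:00-12:30.
Sam ∩ Gita ∩ Maria ∩ Gabriel: ∅.
There is no time when everyone is free.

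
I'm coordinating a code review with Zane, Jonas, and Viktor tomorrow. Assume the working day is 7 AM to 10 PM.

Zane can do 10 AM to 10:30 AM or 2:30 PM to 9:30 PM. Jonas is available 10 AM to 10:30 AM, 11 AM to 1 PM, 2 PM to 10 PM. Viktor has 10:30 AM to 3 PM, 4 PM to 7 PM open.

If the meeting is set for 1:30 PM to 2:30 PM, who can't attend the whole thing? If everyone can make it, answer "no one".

Zane: not fully free for 13:30-14:30. Jonas: not fully free for 13:30-14:30. Viktor: free for 13:30-14:30.

Jonas, Zane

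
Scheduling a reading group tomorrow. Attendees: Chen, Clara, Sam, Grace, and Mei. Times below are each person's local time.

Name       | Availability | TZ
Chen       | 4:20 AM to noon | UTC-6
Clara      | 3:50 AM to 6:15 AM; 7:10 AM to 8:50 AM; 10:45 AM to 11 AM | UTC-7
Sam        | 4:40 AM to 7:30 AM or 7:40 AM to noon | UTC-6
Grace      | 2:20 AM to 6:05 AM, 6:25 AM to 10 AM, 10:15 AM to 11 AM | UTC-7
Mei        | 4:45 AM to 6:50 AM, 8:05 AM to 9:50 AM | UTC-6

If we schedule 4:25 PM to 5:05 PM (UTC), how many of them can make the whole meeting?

2

Chen in UTC: 10:20-18:00 (add 6h to convert from UTC-6).
Clara in UTC: 10:50-13:15, 14:10-15:50, 17:45-18:00 (add 7h to convert from UTC-7).
Sam in UTC: 10:40-13:30, 13:40-18:00 (add 6h to convert from UTC-6).
Grace in UTC: 09:20-13:05, 13:25-17:00, 17:15-18:00 (add 7h to convert from UTC-7).
Mei in UTC: 10:45-12:50, 14:05-15:50 (add 6h to convert from UTC-6).
Chen and Sam can make the full 16:25-17:05 slot — that's 2.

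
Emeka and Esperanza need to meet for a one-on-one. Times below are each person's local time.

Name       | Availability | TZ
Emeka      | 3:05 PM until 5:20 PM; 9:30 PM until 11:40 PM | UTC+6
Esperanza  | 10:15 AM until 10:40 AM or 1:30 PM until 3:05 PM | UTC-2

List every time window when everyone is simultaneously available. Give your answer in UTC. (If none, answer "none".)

Emeka in UTC: 09:05-11:20, 15:30-17:40 (subtract 6h to convert from UTC+6).
Esperanza in UTC: 12:15-12:40, 15:30-17:05 (add 2h to convert from UTC-2).
Emeka ∩ Esperanza: 15:30-17:05.
Those are the intersection windows.

15:30-17:05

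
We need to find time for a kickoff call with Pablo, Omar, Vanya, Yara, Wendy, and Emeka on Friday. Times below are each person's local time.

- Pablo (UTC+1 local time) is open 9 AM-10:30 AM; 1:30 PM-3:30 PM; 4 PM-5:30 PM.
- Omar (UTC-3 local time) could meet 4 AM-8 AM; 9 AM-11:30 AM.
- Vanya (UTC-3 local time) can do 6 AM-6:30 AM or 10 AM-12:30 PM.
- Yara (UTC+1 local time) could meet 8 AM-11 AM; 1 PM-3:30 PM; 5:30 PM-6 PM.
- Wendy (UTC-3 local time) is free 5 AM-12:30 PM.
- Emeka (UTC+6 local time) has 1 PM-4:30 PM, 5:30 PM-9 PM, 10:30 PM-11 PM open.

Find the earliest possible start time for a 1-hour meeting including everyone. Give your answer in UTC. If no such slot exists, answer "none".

Pablo in UTC: 08:00-09:30, 12:30-14:30, 15:00-16:30 (subtract 1h to convert from UTC+1).
Omar in UTC: 07:00-11:00, 12:00-14:30 (add 3h to convert from UTC-3).
Vanya in UTC: 09:00-09:30, 13:00-15:30 (add 3h to convert from UTC-3).
Yara in UTC: 07:00-10:00, 12:00-14:30, 16:30-17:00 (subtract 1h to convert from UTC+1).
Wendy in UTC: 08:00-15:30 (add 3h to convert from UTC-3).
Emeka in UTC: 07:00-10:30, 11:30-15:00, 16:30-17:00 (subtract 6h to convert from UTC+6).
Pablo ∩ Omar: 08:00-09:30, 12:30-14:30.
Pablo ∩ Omar ∩ Vanya: 09:00-09:30, 13:00-14:30.
Pablo ∩ Omar ∩ Vanya ∩ Yara: 09:00-09:30, 13:00-14:30.
Pablo ∩ Omar ∩ Vanya ∩ Yara ∩ Wendy: 09:00-09:30, 13:00-14:30.
Pablo ∩ Omar ∩ Vanya ∩ Yara ∩ Wendy ∩ Emeka: 09:00-09:30, 13:00-14:30.
The first common window of at least 60 minutes is 13:00-14:30, so the earliest start is 13:00.

13:00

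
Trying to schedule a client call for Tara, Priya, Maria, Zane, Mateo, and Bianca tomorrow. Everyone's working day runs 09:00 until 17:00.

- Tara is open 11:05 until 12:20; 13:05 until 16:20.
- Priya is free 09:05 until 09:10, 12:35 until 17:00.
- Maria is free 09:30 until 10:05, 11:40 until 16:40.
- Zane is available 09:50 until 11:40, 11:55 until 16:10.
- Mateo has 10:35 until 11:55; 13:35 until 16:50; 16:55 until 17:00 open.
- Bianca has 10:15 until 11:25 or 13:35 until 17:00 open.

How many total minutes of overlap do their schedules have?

Tara ∩ Priya: 13:05-16:20.
Tara ∩ Priya ∩ Maria: 13:05-16:20.
Tara ∩ Priya ∩ Maria ∩ Zane: 13:05-16:10.
Tara ∩ Priya ∩ Maria ∩ Zane ∩ Mateo: 13:35-16:10.
Tara ∩ Priya ∩ Maria ∩ Zane ∩ Mateo ∩ Bianca: 13:35-16:10.
So the common availability across everyone is 13:35-16:10.
That's a single block of 155 minutes.

155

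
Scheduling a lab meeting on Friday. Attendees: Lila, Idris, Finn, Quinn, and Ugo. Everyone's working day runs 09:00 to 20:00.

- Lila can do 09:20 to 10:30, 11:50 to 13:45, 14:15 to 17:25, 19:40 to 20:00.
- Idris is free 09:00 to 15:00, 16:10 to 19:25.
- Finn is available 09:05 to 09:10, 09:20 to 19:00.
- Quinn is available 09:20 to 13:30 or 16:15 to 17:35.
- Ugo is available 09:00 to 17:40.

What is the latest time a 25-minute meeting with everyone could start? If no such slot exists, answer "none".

Lila ∩ Idris: 09:20-10:30, 11:50-13:45, 14:15-15:00, 16:10-17:25.
Lila ∩ Idris ∩ Finn: 09:20-10:30, 11:50-13:45, 14:15-15:00, 16:10-17:25.
Lila ∩ Idris ∩ Finn ∩ Quinn: 09:20-10:30, 11:50-13:30, 16:15-17:25.
Lila ∩ Idris ∩ Finn ∩ Quinn ∩ Ugo: 09:20-10:30, 11:50-13:30, 16:15-17:25.
The last common window of at least 25 minutes is 16:15-17:25; a 25-minute meeting can start as late as 17:00 and still end by 17:25.

17:00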